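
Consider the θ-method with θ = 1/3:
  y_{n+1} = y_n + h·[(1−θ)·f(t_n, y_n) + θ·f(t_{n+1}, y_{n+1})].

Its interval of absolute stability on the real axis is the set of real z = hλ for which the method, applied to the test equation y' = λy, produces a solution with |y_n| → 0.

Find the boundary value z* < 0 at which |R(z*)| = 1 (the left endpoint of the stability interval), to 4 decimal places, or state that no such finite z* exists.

left endpoint -6.0000.

Test eqn y'=λy, z=hλ:
  y_{n+1} = y_n + z·[2/3·y_n + 1/3·y_{n+1}] ⇒ (1 − 1/3z)y_{n+1} = (1 + 2/3z)y_n
  R(z) = (1 + 2/3z)/(1 − 1/3z).

Need |R(x)|<1, x<0.
x=-0.62: |R|=0.4862
R=−1: 1+2/3x = −1+1/3x ⇒ -1/3x=2 ⇒ x=2/(-1/3)=-6.0000
Confirm numerically:
  x=-4.656: |R|=0.82445 <1
  x=-4.195: |R|=0.74913 <1
  x=-4.157: |R|=0.74249 <1
  x=-3.203: |R|=0.54909 <1
  x=-6.578: |R|=1.06035 >1
  x=-6.281: |R|=1.03028 >1
  x=-6.165: |R|=1.01800 >1
Interval (-6.0000, 0).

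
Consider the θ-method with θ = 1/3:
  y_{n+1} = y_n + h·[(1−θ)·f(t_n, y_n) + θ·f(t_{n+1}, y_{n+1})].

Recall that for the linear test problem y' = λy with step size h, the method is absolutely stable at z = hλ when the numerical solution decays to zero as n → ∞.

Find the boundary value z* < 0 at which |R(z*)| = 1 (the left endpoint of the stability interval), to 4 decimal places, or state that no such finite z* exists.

left endpoint -6.0000.

On y'=λy, z=hλ:
  y_{n+1} = y_n + z·[2/3·y_n + 1/3·y_{n+1}] ⇒ (1 − 1/3z)y_{n+1} = (1 + 2/3z)y_n
  so R(z) = (1 + 2/3z)/(1 − 1/3z).

Boundary: |R(x)|=1, x<0.
x=-1.66: |R|=0.0687
R=−1: 1+2/3x = −1+1/3x ⇒ -1/3x=2 ⇒ x=2/(-1/3)=-6.0000
Confirm numerically:
  x=-5.966: |R|=0.99621 <1
  x=-5.821: |R|=0.97971 <1
  x=-3.669: |R|=0.65047 <1
  x=-6.305: |R|=1.03278 >1
  x=-6.261: |R|=1.02818 >1
  x=-6.203: |R|=1.02206 >1
Interval (-6.0000, 0).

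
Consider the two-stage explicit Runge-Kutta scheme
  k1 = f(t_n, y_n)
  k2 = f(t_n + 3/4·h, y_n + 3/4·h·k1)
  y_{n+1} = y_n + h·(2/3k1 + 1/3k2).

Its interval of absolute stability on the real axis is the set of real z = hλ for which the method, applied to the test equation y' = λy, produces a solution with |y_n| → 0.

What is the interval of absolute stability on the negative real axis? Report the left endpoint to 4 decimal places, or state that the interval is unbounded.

(-4.0000, 0).

With y'=λy (z=hλ):
  k1=λy_n ⇒ h·k1=z·y_n;  k2=λ(1+3/4z)y_n ⇒ h·k2=z(1+3/4z)y_n
  y_{n+1}/y_n = 1 + 2/3z + 1/3z(1+3/4z) = 1 + z + 1/4z²
  R(z) = 1 + z + 1/4z².

Need |R(x)|<1, x<0.
x=-0.88: |R|=0.3136
R=1: x+1/4x²=0 ⇒ x=−4=-4.0000; min R=1−1/(4·1/4)=0.0000>−1
Confirm numerically:
  x=-2.970: |R|=0.23523 <1
  x=-2.802: |R|=0.16080 <1
  x=-1.765: |R|=0.01381 <1
  x=-1.608: |R|=0.03842 <1
  x=-4.393: |R|=1.43161 >1
  x=-4.131: |R|=1.13529 >1
Stable set (-4.0000, 0).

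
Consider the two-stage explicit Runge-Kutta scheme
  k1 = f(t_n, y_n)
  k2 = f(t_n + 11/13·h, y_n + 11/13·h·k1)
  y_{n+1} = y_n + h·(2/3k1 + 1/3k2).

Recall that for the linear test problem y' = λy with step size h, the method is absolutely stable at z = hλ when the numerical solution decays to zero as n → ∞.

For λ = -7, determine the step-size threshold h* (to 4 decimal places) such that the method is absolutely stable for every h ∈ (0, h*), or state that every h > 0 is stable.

(-3.5455,0); λ=-7 ⇒ h* = (39/11)/7 = 0.5065.

On y'=λy, z=hλ:
  k1=λy_n ⇒ h·k1=z·y_n;  k2=λ(1+11/13z)y_n ⇒ h·k2=z(1+11/13z)y_n
  y_{n+1}/y_n = 1 + 2/3z + 1/3z(1+11/13z) = 1 + z + 11/39z²
  so R(z) = 1 + z + 11/39z².

Boundary: |R(x)|=1, x<0.
x=-0.99: |R|=0.2864
R=1: x+11/39x²=0 ⇒ x=−39/11=-3.5455; min R=1−1/(4·11/39)=0.1136>−1
Confirm numerically:
  x=-3.508: |R|=0.96294 <1
  x=-3.037: |R|=0.56446 <1
  x=-1.783: |R|=0.11367 <1
  x=-4.085: |R|=1.62165 >1
  x=-3.777: |R|=1.24667 >1
Stable set (-3.5455, 0).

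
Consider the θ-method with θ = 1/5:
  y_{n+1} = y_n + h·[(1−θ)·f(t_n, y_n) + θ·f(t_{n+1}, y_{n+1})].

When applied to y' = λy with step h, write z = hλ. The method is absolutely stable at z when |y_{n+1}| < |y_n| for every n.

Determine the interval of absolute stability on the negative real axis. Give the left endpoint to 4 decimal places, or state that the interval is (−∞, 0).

(-3.3333, 0).

With y'=λy (z=hλ):
  y_{n+1} = y_n + z·[4/5·y_n + 1/5·y_{n+1}] ⇒ (1 − 1/5z)y_{n+1} = (1 + 4/5z)y_n
  R(z) = (1 + 4/5z)/(1 − 1/5z).

Solve |R(x)|<1 on ℝ⁻.
x=-1.07: |R|=0.1186
R=−1: 1+4/5x = −1+1/5x ⇒ -3/5x=2 ⇒ x=2/(-3/5)=-3.3333
Confirm numerically:
  x=-3.026: |R|=0.88512 <1
  x=-2.459: |R|=0.64834 <1
  x=-1.385: |R|=0.08457 <1
  x=-3.741: |R|=1.13992 >1
Stable set (-3.3333, 0).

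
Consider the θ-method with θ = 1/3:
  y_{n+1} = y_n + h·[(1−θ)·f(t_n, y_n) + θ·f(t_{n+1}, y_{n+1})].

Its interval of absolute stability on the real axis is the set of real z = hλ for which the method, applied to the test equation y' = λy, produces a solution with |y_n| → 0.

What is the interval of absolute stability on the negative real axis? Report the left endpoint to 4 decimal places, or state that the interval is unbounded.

(-6.0000, 0).

With y'=λy (z=hλ):
  y_{n+1} = y_n + z·[2/3·y_n + 1/3·y_{n+1}] ⇒ (1 − 1/3z)y_{n+1} = (1 + 2/3z)y_n
  so R(z) = (1 + 2/3z)/(1 − 1/3z).

Find x<0 with |R(x)|<1.
x=-1.6: |R|=0.0435
R=−1: 1+2/3x = −1+1/3x ⇒ -1/3x=2 ⇒ x=2/(-1/3)=-6.0000
Confirm numerically:
  x=-3.678: |R|=0.65229 <1
  x=-3.062: |R|=0.51534 <1
  x=-2.646: |R|=0.40595 <1
  x=-6.172: |R|=1.01875 >1
  x=-6.144: |R|=1.01575 >1
  x=-6.142: |R|=1.01553 >1
So |R|<1 on (-6.0000, 0).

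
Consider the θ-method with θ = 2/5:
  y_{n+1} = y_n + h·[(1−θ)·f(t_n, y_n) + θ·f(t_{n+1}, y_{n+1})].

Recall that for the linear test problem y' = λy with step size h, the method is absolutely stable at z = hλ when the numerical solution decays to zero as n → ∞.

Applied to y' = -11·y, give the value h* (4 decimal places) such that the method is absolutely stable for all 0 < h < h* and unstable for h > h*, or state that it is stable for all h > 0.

(-10.0000,0); λ=-11 ⇒ h* = (10)/11 = 0.9091.

On y'=λy, z=hλ:
  y_{n+1} = y_n + z·[3/5·y_n + 2/5·y_{n+1}] ⇒ (1 − 2/5z)y_{n+1} = (1 + 3/5z)y_n
  R(z) = (1 + 3/5z)/(1 − 2/5z).

Find x<0 with |R(x)|<1.
x=-0.42: |R|=0.6404
R=−1: 1+3/5x = −1+2/5x ⇒ -1/5x=2 ⇒ x=2/(-1/5)=-10.0000
Confirm numerically:
  x=-6.900: |R|=0.83511 <1
  x=-6.389: |R|=0.79688 <1
  x=-5.627: |R|=0.73096 <1
  x=-10.443: |R|=1.01711 >1
  x=-10.033: |R|=1.00132 >1
Stable set (-10.0000, 0).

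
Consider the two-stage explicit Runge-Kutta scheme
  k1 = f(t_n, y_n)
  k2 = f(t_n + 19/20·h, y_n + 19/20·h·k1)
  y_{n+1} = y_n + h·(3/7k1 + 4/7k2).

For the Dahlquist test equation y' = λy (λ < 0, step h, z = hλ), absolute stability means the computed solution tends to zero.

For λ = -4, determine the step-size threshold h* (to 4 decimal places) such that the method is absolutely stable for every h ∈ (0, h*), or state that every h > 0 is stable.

On y'=λy, z=hλ:
  k1=λy_n ⇒ h·k1=z·y_n;  k2=λ(1+19/20z)y_n ⇒ h·k2=z(1+19/20z)y_n
  y_{n+1}/y_n = 1 + 3/7z + 4/7z(1+19/20z) = 1 + z + 19/35z²
  R(z) = 1 + z + 19/35z².

Find x<0 with |R(x)|<1.
x=-0.39: |R|=0.6926
R=1: x+19/35x²=0 ⇒ x=−35/19=-1.8421; min R=1−1/(4·19/35)=0.5395>−1
Confirm numerically:
  x=-1.733: |R|=0.89736 <1
  x=-1.582: |R|=0.77662 <1
  x=-1.322: |R|=0.62674 <1
  x=-2.318: |R|=1.59884 >1
  x=-2.196: |R|=1.42188 >1
Interval (-1.8421, 0).

(-1.8421,0); λ=-4 ⇒ h* = (35/19)/4 = 0.4605.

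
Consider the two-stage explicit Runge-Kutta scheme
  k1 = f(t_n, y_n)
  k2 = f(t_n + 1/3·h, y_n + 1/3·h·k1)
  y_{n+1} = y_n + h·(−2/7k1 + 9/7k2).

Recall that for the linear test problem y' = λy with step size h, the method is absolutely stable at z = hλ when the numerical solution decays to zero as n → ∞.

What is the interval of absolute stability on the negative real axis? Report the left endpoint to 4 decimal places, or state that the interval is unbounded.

(-2.3333, 0).

On y'=λy, z=hλ:
  k1=λy_n ⇒ h·k1=z·y_n;  k2=λ(1+1/3z)y_n ⇒ h·k2=z(1+1/3z)y_n
  y_{n+1}/y_n = 1 − 2/7z + 9/7z(1+1/3z) = 1 + z + 3/7z²
  ⇒ R(z) = 1 + z + 3/7z².

Solve |R(x)|<1 on ℝ⁻.
x=-0.46: |R|=0.6307
R=1: x+3/7x²=0 ⇒ x=−7/3=-2.3333; min R=1−1/(4·3/7)=0.4167>−1
Confirm numerically:
  x=-1.362: |R|=0.43302 <1
  x=-1.303: |R|=0.42463 <1
  x=-1.169: |R|=0.41667 <1
  x=-0.999: |R|=0.42871 <1
  x=-2.898: |R|=1.70132 >1
  x=-2.542: |R|=1.22733 >1
Stable set (-2.3333, 0).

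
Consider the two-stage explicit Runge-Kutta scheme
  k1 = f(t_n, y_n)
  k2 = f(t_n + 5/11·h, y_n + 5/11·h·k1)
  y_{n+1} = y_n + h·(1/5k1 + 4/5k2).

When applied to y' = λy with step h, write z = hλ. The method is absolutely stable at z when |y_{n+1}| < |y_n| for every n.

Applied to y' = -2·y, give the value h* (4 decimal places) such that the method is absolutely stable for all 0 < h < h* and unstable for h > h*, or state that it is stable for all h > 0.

Set f=λy, z=hλ:
  k1=λy_n ⇒ h·k1=z·y_n;  k2=λ(1+5/11z)y_n ⇒ h·k2=z(1+5/11z)y_n
  y_{n+1}/y_n = 1 + 1/5z + 4/5z(1+5/11z) = 1 + z + 4/11z²
  R(z) = 1 + z + 4/11z².

Solve |R(x)|<1 on ℝ⁻.
x=-0.47: |R|=0.6103
R=1: x+4/11x²=0 ⇒ x=−11/4=-2.7500; min R=1−1/(4·4/11)=0.3125>−1
Confirm numerically:
  x=-2.687: |R|=0.93844 <1
  x=-1.720: |R|=0.35578 <1
  x=-1.521: |R|=0.32025 <1
  x=-1.246: |R|=0.31855 <1
  x=-2.855: |R|=1.10901 >1
  x=-2.774: |R|=1.02421 >1
Interval (-2.7500, 0).

(-2.7500,0); λ=-2 ⇒ h* = (11/4)/2 = 1.3750.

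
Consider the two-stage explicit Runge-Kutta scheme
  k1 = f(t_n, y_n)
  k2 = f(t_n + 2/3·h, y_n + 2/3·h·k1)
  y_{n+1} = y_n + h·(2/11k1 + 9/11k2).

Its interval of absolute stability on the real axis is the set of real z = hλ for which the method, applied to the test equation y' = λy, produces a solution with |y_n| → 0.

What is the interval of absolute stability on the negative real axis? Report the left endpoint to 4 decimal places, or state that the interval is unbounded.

Test eqn y'=λy, z=hλ:
  k1=λy_n ⇒ h·k1=z·y_n;  k2=λ(1+2/3z)y_n ⇒ h·k2=z(1+2/3z)y_n
  y_{n+1}/y_n = 1 + 2/11z + 9/11z(1+2/3z) = 1 + z + 6/11z²
  Hence R(z) = 1 + z + 6/11z².

Need |R(x)|<1, x<0.
x=-0.33: |R|=0.7294
R=1: x+6/11x²=0 ⇒ x=−11/6=-1.8333; min R=1−1/(4·6/11)=0.5417>−1
Confirm numerically:
  x=-1.308: |R|=0.62520 <1
  x=-1.279: |R|=0.61328 <1
  x=-0.820: |R|=0.54676 <1
  x=-2.258: |R|=1.52303 >1
  x=-2.204: |R|=1.44561 >1
  x=-1.981: |R|=1.15956 >1
Interval (-1.8333, 0).

(-1.8333, 0).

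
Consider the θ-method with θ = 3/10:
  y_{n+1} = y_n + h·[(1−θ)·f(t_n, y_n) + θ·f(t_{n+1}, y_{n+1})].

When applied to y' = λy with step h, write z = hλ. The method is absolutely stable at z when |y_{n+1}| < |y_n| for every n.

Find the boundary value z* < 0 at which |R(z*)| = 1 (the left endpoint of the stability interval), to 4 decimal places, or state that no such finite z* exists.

Set f=λy, z=hλ:
  y_{n+1} = y_n + z·[7/10·y_n + 3/10·y_{n+1}] ⇒ (1 − 3/10z)y_{n+1} = (1 + 7/10z)y_n
  Hence R(z) = (1 + 7/10z)/(1 − 3/10z).

Need |R(x)|<1, x<0.
x=-1.44: |R|=0.0056
R=−1: 1+7/10x = −1+3/10x ⇒ -2/5x=2 ⇒ x=2/(-2/5)=-5.0000
Confirm numerically:
  x=-4.107: |R|=0.83997 <1
  x=-4.050: |R|=0.82844 <1
  x=-3.915: |R|=0.80041 <1
  x=-2.637: |R|=0.47228 <1
  x=-5.324: |R|=1.04990 >1
  x=-5.048: |R|=1.00764 >1
Stable set (-5.0000, 0).

z* = -5.0000.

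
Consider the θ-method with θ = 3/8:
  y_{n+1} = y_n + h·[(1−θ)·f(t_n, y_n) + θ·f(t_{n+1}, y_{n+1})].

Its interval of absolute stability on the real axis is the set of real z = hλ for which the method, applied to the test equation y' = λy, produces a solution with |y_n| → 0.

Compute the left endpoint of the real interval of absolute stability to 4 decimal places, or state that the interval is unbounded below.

Test eqn y'=λy, z=hλ:
  y_{n+1} = y_n + z·[5/8·y_n + 3/8·y_{n+1}] ⇒ (1 − 3/8z)y_{n+1} = (1 + 5/8z)y_n
  R(z) = (1 + 5/8z)/(1 − 3/8z).

Solve |R(x)|<1 on ℝ⁻.
x=-0.32: |R|=0.7143
R=−1: 1+5/8x = −1+3/8x ⇒ -1/4x=2 ⇒ x=2/(-1/4)=-8.0000
Confirm numerically:
  x=-7.258: |R|=0.95016 <1
  x=-5.248: |R|=0.76819 <1
  x=-5.240: |R|=0.76728 <1
  x=-4.656: |R|=0.69556 <1
  x=-8.258: |R|=1.01574 >1
  x=-8.087: |R|=1.00539 >1
Interval (-8.0000, 0).

left endpoint -8.0000.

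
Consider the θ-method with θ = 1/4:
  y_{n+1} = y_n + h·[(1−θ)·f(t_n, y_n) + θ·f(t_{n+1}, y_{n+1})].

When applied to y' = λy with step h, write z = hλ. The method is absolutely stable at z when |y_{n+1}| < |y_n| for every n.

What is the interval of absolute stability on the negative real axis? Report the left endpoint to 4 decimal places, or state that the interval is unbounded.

(-4.0000, 0).

On y'=λy, z=hλ:
  y_{n+1} = y_n + z·[3/4·y_n + 1/4·y_{n+1}] ⇒ (1 − 1/4z)y_{n+1} = (1 + 3/4z)y_n
  so R(z) = (1 + 3/4z)/(1 − 1/4z).

Solve |R(x)|<1 on ℝ⁻.
x=-1.47: |R|=0.0750
R=−1: 1+3/4x = −1+1/4x ⇒ -1/2x=2 ⇒ x=2/(-1/2)=-4.0000
Confirm numerically:
  x=-3.253: |R|=0.79402 <1
  x=-2.024: |R|=0.34396 <1
  x=-1.842: |R|=0.26121 <1
  x=-1.772: |R|=0.22800 <1
  x=-4.477: |R|=1.11254 >1
  x=-4.244: |R|=1.05919 >1
Stable set (-4.0000, 0).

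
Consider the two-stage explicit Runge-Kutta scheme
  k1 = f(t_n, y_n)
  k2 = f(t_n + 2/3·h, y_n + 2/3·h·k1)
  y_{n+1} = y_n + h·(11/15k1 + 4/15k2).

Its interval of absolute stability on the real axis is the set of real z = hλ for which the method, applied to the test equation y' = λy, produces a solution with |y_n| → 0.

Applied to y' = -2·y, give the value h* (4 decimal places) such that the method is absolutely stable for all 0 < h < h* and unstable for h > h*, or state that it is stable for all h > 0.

On y'=λy, z=hλ:
  k1=λy_n ⇒ h·k1=z·y_n;  k2=λ(1+2/3z)y_n ⇒ h·k2=z(1+2/3z)y_n
  y_{n+1}/y_n = 1 + 11/15z + 4/15z(1+2/3z) = 1 + z + 8/45z²
  Hence R(z) = 1 + z + 8/45z².

Need |R(x)|<1, x<0.
x=-0.33: |R|=0.6894
R=1: x+8/45x²=0 ⇒ x=−45/8=-5.6250; min R=1−1/(4·8/45)=-0.4062>−1
Confirm numerically:
  x=-5.163: |R|=0.57595 <1
  x=-5.125: |R|=0.54444 <1
  x=-4.423: |R|=0.05485 <1
  x=-3.096: |R|=0.39196 <1
  x=-6.069: |R|=1.47905 >1
  x=-5.661: |R|=1.03623 >1
Stable set (-5.6250, 0).

(-5.6250,0); λ=-2 ⇒ h* = (45/8)/2 = 2.8125.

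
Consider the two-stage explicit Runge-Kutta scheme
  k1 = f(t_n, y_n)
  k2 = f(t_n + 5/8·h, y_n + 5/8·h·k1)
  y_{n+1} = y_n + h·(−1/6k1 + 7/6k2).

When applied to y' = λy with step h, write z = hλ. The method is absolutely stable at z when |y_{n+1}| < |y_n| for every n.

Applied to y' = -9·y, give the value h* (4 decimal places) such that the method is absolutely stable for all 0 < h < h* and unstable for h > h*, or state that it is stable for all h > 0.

With y'=λy (z=hλ):
  k1=λy_n ⇒ h·k1=z·y_n;  k2=λ(1+5/8z)y_n ⇒ h·k2=z(1+5/8z)y_n
  y_{n+1}/y_n = 1 − 1/6z + 7/6z(1+5/8z) = 1 + z + 35/48z²
  Hence R(z) = 1 + z + 35/48z².

Need |R(x)|<1, x<0.
x=-0.77: |R|=0.6623
R=1: x+35/48x²=0 ⇒ x=−48/35=-1.3714; min R=1−1/(4·35/48)=0.6571>−1
Confirm numerically:
  x=-1.124: |R|=0.79721 <1
  x=-1.094: |R|=0.77869 <1
  x=-0.677: |R|=0.65720 <1
  x=-1.880: |R|=1.69717 >1
  x=-1.567: |R|=1.22346 >1
So |R|<1 on (-1.3714, 0).

(-1.3714,0); λ=-9 ⇒ h* = (48/35)/9 = 0.1524.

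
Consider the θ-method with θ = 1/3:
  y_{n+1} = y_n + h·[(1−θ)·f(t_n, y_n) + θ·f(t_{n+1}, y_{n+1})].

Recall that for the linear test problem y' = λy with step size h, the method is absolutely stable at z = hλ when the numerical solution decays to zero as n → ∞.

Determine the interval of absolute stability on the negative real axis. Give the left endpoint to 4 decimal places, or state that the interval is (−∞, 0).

z∈(-6.0000,0).

Set f=λy, z=hλ:
  y_{n+1} = y_n + z·[2/3·y_n + 1/3·y_{n+1}] ⇒ (1 − 1/3z)y_{n+1} = (1 + 2/3z)y_n
  so R(z) = (1 + 2/3z)/(1 − 1/3z).

Boundary: |R(x)|=1, x<0.
x=-1.01: |R|=0.2444
R=−1: 1+2/3x = −1+1/3x ⇒ -1/3x=2 ⇒ x=2/(-1/3)=-6.0000
Confirm numerically:
  x=-5.460: |R|=0.93617 <1
  x=-4.392: |R|=0.78247 <1
  x=-4.145: |R|=0.74038 <1
  x=-6.389: |R|=1.04143 >1
  x=-6.066: |R|=1.00728 >1
Interval (-6.0000, 0).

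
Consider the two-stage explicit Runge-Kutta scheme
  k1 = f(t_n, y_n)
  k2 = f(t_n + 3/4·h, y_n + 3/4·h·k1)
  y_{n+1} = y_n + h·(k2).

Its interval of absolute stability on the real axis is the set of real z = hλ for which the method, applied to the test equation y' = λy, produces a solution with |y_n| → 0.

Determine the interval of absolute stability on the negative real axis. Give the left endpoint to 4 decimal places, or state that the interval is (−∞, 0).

z∈(-1.3333,0).

On y'=λy, z=hλ:
  k1=λy_n ⇒ h·k1=z·y_n;  k2=λ(1+3/4z)y_n ⇒ h·k2=z(1+3/4z)y_n
  y_{n+1}/y_n = 1 + z(1+3/4z) = 1 + z + 3/4z²
  R(z) = 1 + z + 3/4z².

Need |R(x)|<1, x<0.
x=-1.44: |R|=1.1152
R=1: x+3/4x²=0 ⇒ x=−4/3=-1.3333; min R=1−1/(4·3/4)=0.6667>−1
Confirm numerically:
  x=-1.097: |R|=0.80556 <1
  x=-0.785: |R|=0.67717 <1
  x=-0.722: |R|=0.66896 <1
  x=-1.881: |R|=1.77262 >1
  x=-1.777: |R|=1.59130 >1
  x=-1.768: |R|=1.57637 >1
So |R|<1 on (-1.3333, 0).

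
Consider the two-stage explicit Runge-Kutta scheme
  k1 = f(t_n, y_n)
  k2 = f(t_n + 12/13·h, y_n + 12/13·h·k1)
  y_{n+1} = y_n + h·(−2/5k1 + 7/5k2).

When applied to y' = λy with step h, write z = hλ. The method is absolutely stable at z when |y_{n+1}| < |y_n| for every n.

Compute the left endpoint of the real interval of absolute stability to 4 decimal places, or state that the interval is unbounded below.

With y'=λy (z=hλ):
  k1=λy_n ⇒ h·k1=z·y_n;  k2=λ(1+12/13z)y_n ⇒ h·k2=z(1+12/13z)y_n
  y_{n+1}/y_n = 1 − 2/5z + 7/5z(1+12/13z) = 1 + z + 84/65z²
  ⇒ R(z) = 1 + z + 84/65z².

Find x<0 with |R(x)|<1.
x=-1.46: |R|=2.2947
R=1: x+84/65x²=0 ⇒ x=−65/84=-0.7738; min R=1−1/(4·84/65)=0.8065>−1
Confirm numerically:
  x=-0.725: |R|=0.95427 <1
  x=-0.657: |R|=0.90082 <1
  x=-0.631: |R|=0.88355 <1
  x=-0.615: |R|=0.87378 <1
  x=-1.359: |R|=2.02774 >1
  x=-1.309: |R|=1.90534 >1
  x=-1.221: |R|=1.70563 >1
Stable set (-0.7738, 0).

left endpoint -0.7738.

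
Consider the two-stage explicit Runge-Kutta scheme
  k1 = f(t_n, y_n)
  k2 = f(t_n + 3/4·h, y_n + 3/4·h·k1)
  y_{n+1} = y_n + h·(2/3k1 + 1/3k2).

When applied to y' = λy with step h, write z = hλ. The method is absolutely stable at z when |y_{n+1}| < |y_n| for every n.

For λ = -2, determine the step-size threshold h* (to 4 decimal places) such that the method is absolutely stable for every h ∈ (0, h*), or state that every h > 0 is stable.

(-4.0000,0); λ=-2 ⇒ h* = (4)/2 = 2.0000.

With y'=λy (z=hλ):
  k1=λy_n ⇒ h·k1=z·y_n;  k2=λ(1+3/4z)y_n ⇒ h·k2=z(1+3/4z)y_n
  y_{n+1}/y_n = 1 + 2/3z + 1/3z(1+3/4z) = 1 + z + 1/4z²
  R(z) = 1 + z + 1/4z².

Need |R(x)|<1, x<0.
x=-0.7: |R|=0.4225
R=1: x+1/4x²=0 ⇒ x=−4=-4.0000; min R=1−1/(4·1/4)=0.0000>−1
Confirm numerically:
  x=-3.933: |R|=0.93412 <1
  x=-3.925: |R|=0.92641 <1
  x=-1.887: |R|=0.00319 <1
  x=-1.741: |R|=0.01677 <1
  x=-4.155: |R|=1.16101 >1
  x=-4.086: |R|=1.08785 >1
Interval (-4.0000, 0).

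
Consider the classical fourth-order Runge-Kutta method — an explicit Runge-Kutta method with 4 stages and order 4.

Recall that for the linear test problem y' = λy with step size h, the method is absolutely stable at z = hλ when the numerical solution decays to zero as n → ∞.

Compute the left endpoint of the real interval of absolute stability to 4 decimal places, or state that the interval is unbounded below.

With y'=λy (z=hλ):
  order 4, 4-stage ⇒ R(z)=1+z+z^2/2+z^3/6+z^4/24
  (e.g. R(-1.22)=0.31386, |R|=0.31386)

Need |R(x)|<1, x<0.
x=-1.22: |R|=0.3139
|R(-2.67)|=0.8396 |R(-1.58)|=0.2705 |R(-1.1)|=0.3442
Bisect:
  x_lo=-3.2544 |R|=1.9704  x_hi=-0.2600 |R|=0.7711
  mid=-1.75722 |R|=0.27964 →hi
  mid=-2.50582 |R|=0.65416 →hi
  mid=-2.88012 |R|=1.15264 →lo
  mid=-2.69297 |R|=0.86950 →hi
  mid=-2.78654 |R|=1.00189 →lo
  mid=-2.73976 |R|=0.93349 →hi
  mid=-2.76315 |R|=0.96712 →hi
  mid=-2.77485 |R|=0.98436 →hi
  mid=-2.78070 |R|=0.99309 →hi
  mid=-2.78362 |R|=0.99748 →hi
  ...
  [-2.78545,-2.78526] ⇒ x*=-2.7853
Stable set (-2.7853, 0).

z* = -2.7853.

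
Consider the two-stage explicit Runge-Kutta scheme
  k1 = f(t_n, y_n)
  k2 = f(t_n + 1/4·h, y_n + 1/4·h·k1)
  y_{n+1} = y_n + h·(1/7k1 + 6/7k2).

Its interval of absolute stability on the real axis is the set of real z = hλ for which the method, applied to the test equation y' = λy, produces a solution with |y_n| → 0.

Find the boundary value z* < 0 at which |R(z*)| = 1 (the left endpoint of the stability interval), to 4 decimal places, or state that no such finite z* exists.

With y'=λy (z=hλ):
  k1=λy_n ⇒ h·k1=z·y_n;  k2=λ(1+1/4z)y_n ⇒ h·k2=z(1+1/4z)y_n
  y_{n+1}/y_n = 1 + 1/7z + 6/7z(1+1/4z) = 1 + z + 3/14z²
  so R(z) = 1 + z + 3/14z².

Need |R(x)|<1, x<0.
x=-0.57: |R|=0.4996
R=1: x+3/14x²=0 ⇒ x=−14/3=-4.6667; min R=1−1/(4·3/14)=-0.1667>−1
Confirm numerically:
  x=-3.830: |R|=0.31334 <1
  x=-3.791: |R|=0.28865 <1
  x=-3.772: |R|=0.27685 <1
  x=-2.307: |R|=0.16652 <1
  x=-5.260: |R|=1.66877 >1
  x=-4.931: |R|=1.27931 >1
So |R|<1 on (-4.6667, 0).

left endpoint -4.6667.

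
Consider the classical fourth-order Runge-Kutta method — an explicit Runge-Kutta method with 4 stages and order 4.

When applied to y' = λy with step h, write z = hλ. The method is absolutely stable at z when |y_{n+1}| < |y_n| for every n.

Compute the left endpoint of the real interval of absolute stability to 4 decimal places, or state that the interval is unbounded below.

Test eqn y'=λy, z=hλ:
  order 4, 4-stage ⇒ R(z)=1+z+z^2/2+z^3/6+z^4/24
  (e.g. R(-1.33)=0.29272, |R|=0.29272)

Solve |R(x)|<1 on ℝ⁻.
x=-1.33: |R|=0.2927
|R(-2.55)|=0.6995 |R(-1.98)|=0.3269 |R(-1.8)|=0.2854
Bisect:
  x_lo=-3.3342 |R|=2.1961  x_hi=-0.0507 |R|=0.9506
  mid=-1.69245 |R|=0.27363 →hi
  mid=-2.51334 |R|=0.66164 →hi
  mid=-2.92379 |R|=1.22969 →lo
  mid=-2.71856 |R|=0.90397 →hi
  mid=-2.82117 |R|=1.05546 →lo
  mid=-2.76987 |R|=0.97699 →hi
  mid=-2.79552 |R|=1.01553 →lo
  mid=-2.78270 |R|=0.99609 →hi
  ...
  [-2.78530,-2.78510] ⇒ x*=-2.7853
Interval (-2.7853, 0).

left endpoint -2.7853.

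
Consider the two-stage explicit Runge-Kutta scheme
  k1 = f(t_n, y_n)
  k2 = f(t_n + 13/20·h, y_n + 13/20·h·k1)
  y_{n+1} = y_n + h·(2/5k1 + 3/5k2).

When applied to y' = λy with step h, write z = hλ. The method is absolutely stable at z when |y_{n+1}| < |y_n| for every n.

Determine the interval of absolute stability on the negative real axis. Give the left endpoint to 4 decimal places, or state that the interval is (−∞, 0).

With y'=λy (z=hλ):
  k1=λy_n ⇒ h·k1=z·y_n;  k2=λ(1+13/20z)y_n ⇒ h·k2=z(1+13/20z)y_n
  y_{n+1}/y_n = 1 + 2/5z + 3/5z(1+13/20z) = 1 + z + 39/100z²
  so R(z) = 1 + z + 39/100z².

Solve |R(x)|<1 on ℝ⁻.
x=-1.66: |R|=0.4147
R=1: x+39/100x²=0 ⇒ x=−100/39=-2.5641; min R=1−1/(4·39/100)=0.3590>−1
Confirm numerically:
  x=-2.420: |R|=0.86400 <1
  x=-2.139: |R|=0.64538 <1
  x=-1.474: |R|=0.37334 <1
  x=-2.828: |R|=1.29106 >1
  x=-2.587: |R|=1.02310 >1
Stable set (-2.5641, 0).

z∈(-2.5641,0).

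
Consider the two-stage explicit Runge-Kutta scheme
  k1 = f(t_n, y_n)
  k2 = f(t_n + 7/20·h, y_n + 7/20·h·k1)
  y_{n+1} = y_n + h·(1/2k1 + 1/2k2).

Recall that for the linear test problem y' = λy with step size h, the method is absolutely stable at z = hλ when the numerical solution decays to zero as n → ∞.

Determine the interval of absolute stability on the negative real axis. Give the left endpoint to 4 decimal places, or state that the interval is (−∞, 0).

Test eqn y'=λy, z=hλ:
  k1=λy_n ⇒ h·k1=z·y_n;  k2=λ(1+7/20z)y_n ⇒ h·k2=z(1+7/20z)y_n
  y_{n+1}/y_n = 1 + 1/2z + 1/2z(1+7/20z) = 1 + z + 7/40z²
  ⇒ R(z) = 1 + z + 7/40z².

Boundary: |R(x)|=1, x<0.
x=-1.13: |R|=0.0935
R=1: x+7/40x²=0 ⇒ x=−40/7=-5.7143; min R=1−1/(4·7/40)=-0.4286>−1
Confirm numerically:
  x=-4.199: |R|=0.11347 <1
  x=-3.567: |R|=0.34039 <1
  x=-3.520: |R|=0.35168 <1
  x=-6.307: |R|=1.65419 >1
  x=-6.305: |R|=1.65178 >1
Stable set (-5.7143, 0).

(-5.7143, 0).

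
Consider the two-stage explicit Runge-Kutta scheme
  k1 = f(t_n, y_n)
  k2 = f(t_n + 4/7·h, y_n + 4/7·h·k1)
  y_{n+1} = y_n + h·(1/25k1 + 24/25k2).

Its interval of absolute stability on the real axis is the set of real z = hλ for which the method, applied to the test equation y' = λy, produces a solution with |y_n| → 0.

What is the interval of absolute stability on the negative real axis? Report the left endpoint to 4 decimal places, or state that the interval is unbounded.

On y'=λy, z=hλ:
  k1=λy_n ⇒ h·k1=z·y_n;  k2=λ(1+4/7z)y_n ⇒ h·k2=z(1+4/7z)y_n
  y_{n+1}/y_n = 1 + 1/25z + 24/25z(1+4/7z) = 1 + z + 96/175z²
  Hence R(z) = 1 + z + 96/175z².

Find x<0 with |R(x)|<1.
x=-0.67: |R|=0.5763
R=1: x+96/175x²=0 ⇒ x=−175/96=-1.8229; min R=1−1/(4·96/175)=0.5443>−1
Confirm numerically:
  x=-1.496: |R|=0.73171 <1
  x=-1.445: |R|=0.70043 <1
  x=-0.922: |R|=0.54433 <1
  x=-2.392: |R|=1.74674 >1
  x=-2.062: |R|=1.27044 >1
  x=-2.038: |R|=1.24046 >1
Interval (-1.8229, 0).

(-1.8229, 0).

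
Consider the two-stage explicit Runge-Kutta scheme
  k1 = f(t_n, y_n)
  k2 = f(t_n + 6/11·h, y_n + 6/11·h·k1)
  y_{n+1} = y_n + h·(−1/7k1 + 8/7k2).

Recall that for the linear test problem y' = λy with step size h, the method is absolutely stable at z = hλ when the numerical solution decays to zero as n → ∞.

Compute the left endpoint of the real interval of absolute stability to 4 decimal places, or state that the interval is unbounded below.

Test eqn y'=λy, z=hλ:
  k1=λy_n ⇒ h·k1=z·y_n;  k2=λ(1+6/11z)y_n ⇒ h·k2=z(1+6/11z)y_n
  y_{n+1}/y_n = 1 − 1/7z + 8/7z(1+6/11z) = 1 + z + 48/77z²
  ⇒ R(z) = 1 + z + 48/77z².

Need |R(x)|<1, x<0.
x=-1.55: |R|=0.9477
R=1: x+48/77x²=0 ⇒ x=−77/48=-1.6042; min R=1−1/(4·48/77)=0.5990>−1
Confirm numerically:
  x=-1.503: |R|=0.90521 <1
  x=-1.494: |R|=0.89740 <1
  x=-1.104: |R|=0.65578 <1
  x=-2.090: |R|=1.63297 >1
  x=-2.021: |R|=1.52515 >1
Stable set (-1.6042, 0).

z* = -1.6042.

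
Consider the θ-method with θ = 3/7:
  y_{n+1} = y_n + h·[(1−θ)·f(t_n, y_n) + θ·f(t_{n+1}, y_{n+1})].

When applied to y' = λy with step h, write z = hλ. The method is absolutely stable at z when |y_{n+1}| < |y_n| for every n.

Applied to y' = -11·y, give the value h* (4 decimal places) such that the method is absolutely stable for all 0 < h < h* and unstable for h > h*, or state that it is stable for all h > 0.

With y'=λy (z=hλ):
  y_{n+1} = y_n + z·[4/7·y_n + 3/7·y_{n+1}] ⇒ (1 − 3/7z)y_{n+1} = (1 + 4/7z)y_n
  ⇒ R(z) = (1 + 4/7z)/(1 − 3/7z).

Find x<0 with |R(x)|<1.
x=-1.58: |R|=0.0579
R=−1: 1+4/7x = −1+3/7x ⇒ -1/7x=2 ⇒ x=2/(-1/7)=-14.0000
Confirm numerically:
  x=-11.813: |R|=0.94847 <1
  x=-6.572: |R|=0.72196 <1
  x=-6.092: |R|=0.68713 <1
  x=-6.000: |R|=0.68000 <1
  x=-14.346: |R|=1.00691 >1
  x=-14.315: |R|=1.00631 >1
Interval (-14.0000, 0).

(-14.0000,0); λ=-11 ⇒ h* = (14)/11 = 1.2727.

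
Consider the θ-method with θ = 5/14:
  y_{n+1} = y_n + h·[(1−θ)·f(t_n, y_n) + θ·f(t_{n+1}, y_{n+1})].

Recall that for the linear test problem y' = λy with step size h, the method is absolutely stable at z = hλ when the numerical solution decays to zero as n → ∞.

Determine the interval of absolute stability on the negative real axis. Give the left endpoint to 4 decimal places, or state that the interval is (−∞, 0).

z∈(-7.0000,0).

On y'=λy, z=hλ:
  y_{n+1} = y_n + z·[9/14·y_n + 5/14·y_{n+1}] ⇒ (1 − 5/14z)y_{n+1} = (1 + 9/14z)y_n
  ⇒ R(z) = (1 + 9/14z)/(1 − 5/14z).

Boundary: |R(x)|=1, x<0.
x=-0.47: |R|=0.5976
R=−1: 1+9/14x = −1+5/14x ⇒ -2/7x=2 ⇒ x=2/(-2/7)=-7.0000
Confirm numerically:
  x=-5.847: |R|=0.89333 <1
  x=-4.574: |R|=0.73680 <1
  x=-4.355: |R|=0.70426 <1
  x=-4.127: |R|=0.66820 <1
  x=-7.582: |R|=1.04485 >1
  x=-7.521: |R|=1.04038 >1
  x=-7.338: |R|=1.02667 >1
So |R|<1 on (-7.0000, 0).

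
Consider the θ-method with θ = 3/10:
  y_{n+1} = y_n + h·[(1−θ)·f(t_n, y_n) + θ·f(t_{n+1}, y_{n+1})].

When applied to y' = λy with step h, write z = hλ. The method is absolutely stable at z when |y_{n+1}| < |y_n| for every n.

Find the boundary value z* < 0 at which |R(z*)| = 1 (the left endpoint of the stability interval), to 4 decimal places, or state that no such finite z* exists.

On y'=λy, z=hλ:
  y_{n+1} = y_n + z·[7/10·y_n + 3/10·y_{n+1}] ⇒ (1 − 3/10z)y_{n+1} = (1 + 7/10z)y_n
  R(z) = (1 + 7/10z)/(1 − 3/10z).

Need |R(x)|<1, x<0.
x=-1.19: |R|=0.1231
R=−1: 1+7/10x = −1+3/10x ⇒ -2/5x=2 ⇒ x=2/(-2/5)=-5.0000
Confirm numerically:
  x=-4.977: |R|=0.99631 <1
  x=-2.972: |R|=0.57116 <1
  x=-2.711: |R|=0.49506 <1
  x=-5.544: |R|=1.08171 >1
  x=-5.170: |R|=1.02666 >1
  x=-5.114: |R|=1.01799 >1
Interval (-5.0000, 0).

z* = -5.0000.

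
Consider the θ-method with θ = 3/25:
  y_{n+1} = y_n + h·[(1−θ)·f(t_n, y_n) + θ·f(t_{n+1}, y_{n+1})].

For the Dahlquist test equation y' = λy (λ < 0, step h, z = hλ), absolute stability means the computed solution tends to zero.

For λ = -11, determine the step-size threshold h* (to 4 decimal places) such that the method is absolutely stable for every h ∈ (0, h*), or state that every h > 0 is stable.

(-2.6316,0); λ=-11 ⇒ h* = (50/19)/11 = 0.2392.

Test eqn y'=λy, z=hλ:
  y_{n+1} = y_n + z·[22/25·y_n + 3/25·y_{n+1}] ⇒ (1 − 3/25z)y_{n+1} = (1 + 22/25z)y_n
  so R(z) = (1 + 22/25z)/(1 − 3/25z).

Boundary: |R(x)|=1, x<0.
x=-1.74: |R|=0.4394
R=−1: 1+22/25x = −1+3/25x ⇒ -19/25x=2 ⇒ x=2/(-19/25)=-2.6316
Confirm numerically:
  x=-1.590: |R|=0.33524 <1
  x=-1.308: |R|=0.13055 <1
  x=-1.105: |R|=0.02437 <1
  x=-2.819: |R|=1.10644 >1
  x=-2.758: |R|=1.07219 >1
So |R|<1 on (-2.6316, 0).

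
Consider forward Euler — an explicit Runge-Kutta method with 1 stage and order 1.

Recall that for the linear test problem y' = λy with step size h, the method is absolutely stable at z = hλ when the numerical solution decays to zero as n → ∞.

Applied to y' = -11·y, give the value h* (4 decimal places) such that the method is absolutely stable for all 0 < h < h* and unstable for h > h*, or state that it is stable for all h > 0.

(-2.0000,0); λ=-11 ⇒ h* = 0.1818.

On y'=λy, z=hλ:
  order 1, 1-stage ⇒ R(z)=1+z
  (e.g. R(-0.41)=0.59000, |R|=0.59000)

Solve |R(x)|<1 on ℝ⁻.
x=-0.41: |R|=0.5900
|R(-1.51)|=0.5100 |R(-1.25)|=0.2500 |R(-0.84)|=0.1600
Bisect:
  x_lo=-2.7312 |R|=1.7312  x_hi=-0.3545 |R|=0.6455
  mid=-1.54282 |R|=0.54282 →hi
  mid=-2.13700 |R|=1.13700 →lo
  mid=-1.83991 |R|=0.83991 →hi
  mid=-1.98845 |R|=0.98845 →hi
  mid=-2.06272 |R|=1.06272 →lo
  mid=-2.02559 |R|=1.02559 →lo
  mid=-2.00702 |R|=1.00702 →lo
  mid=-1.99774 |R|=0.99774 →hi
  ...
  [-2.00006,-1.99991] ⇒ x*=-2.0000
Interval (-2.0000, 0).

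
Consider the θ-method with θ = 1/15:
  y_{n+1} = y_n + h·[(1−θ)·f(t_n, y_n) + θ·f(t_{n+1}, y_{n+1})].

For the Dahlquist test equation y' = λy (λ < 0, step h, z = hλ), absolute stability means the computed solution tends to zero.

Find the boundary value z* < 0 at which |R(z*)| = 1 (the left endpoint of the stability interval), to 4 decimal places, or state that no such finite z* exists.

z* = -2.3077.

On y'=λy, z=hλ:
  y_{n+1} = y_n + z·[14/15·y_n + 1/15·y_{n+1}] ⇒ (1 − 1/15z)y_{n+1} = (1 + 14/15z)y_n
  R(z) = (1 + 14/15z)/(1 − 1/15z).

Need |R(x)|<1, x<0.
x=-1.74: |R|=0.5591
R=−1: 1+14/15x = −1+1/15x ⇒ -13/15x=2 ⇒ x=2/(-13/15)=-2.3077
Confirm numerically:
  x=-1.943: |R|=0.72018 <1
  x=-1.577: |R|=0.42698 <1
  x=-1.348: |R|=0.23685 <1
  x=-1.151: |R|=0.06897 <1
  x=-2.657: |R|=1.25718 >1
  x=-2.507: |R|=1.14800 >1
  x=-2.348: |R|=1.03021 >1
Interval (-2.3077, 0).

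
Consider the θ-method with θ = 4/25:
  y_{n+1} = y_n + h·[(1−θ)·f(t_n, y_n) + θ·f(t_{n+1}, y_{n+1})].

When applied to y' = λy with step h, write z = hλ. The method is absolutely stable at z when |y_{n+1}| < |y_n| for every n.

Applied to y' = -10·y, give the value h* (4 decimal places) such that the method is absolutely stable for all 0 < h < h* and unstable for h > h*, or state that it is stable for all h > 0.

On y'=λy, z=hλ:
  y_{n+1} = y_n + z·[21/25·y_n + 4/25·y_{n+1}] ⇒ (1 − 4/25z)y_{n+1} = (1 + 21/25z)y_n
  Hence R(z) = (1 + 21/25z)/(1 − 4/25z).

Need |R(x)|<1, x<0.
x=-1.7: |R|=0.3365
R=−1: 1+21/25x = −1+4/25x ⇒ -17/25x=2 ⇒ x=2/(-17/25)=-2.9412
Confirm numerically:
  x=-2.543: |R|=0.80755 <1
  x=-2.529: |R|=0.80046 <1
  x=-1.547: |R|=0.24006 <1
  x=-3.376: |R|=1.19198 >1
  x=-2.985: |R|=1.02017 >1
Interval (-2.9412, 0).

(-2.9412,0); λ=-10 ⇒ h* = (50/17)/10 = 0.2941.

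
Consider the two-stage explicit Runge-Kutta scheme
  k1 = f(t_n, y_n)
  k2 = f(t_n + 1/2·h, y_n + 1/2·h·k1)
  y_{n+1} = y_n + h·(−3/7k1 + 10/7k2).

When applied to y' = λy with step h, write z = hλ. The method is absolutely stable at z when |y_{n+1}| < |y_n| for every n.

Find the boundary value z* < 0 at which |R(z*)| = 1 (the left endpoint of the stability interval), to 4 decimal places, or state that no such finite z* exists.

left endpoint -1.4000.

With y'=λy (z=hλ):
  k1=λy_n ⇒ h·k1=z·y_n;  k2=λ(1+1/2z)y_n ⇒ h·k2=z(1+1/2z)y_n
  y_{n+1}/y_n = 1 − 3/7z + 10/7z(1+1/2z) = 1 + z + 5/7z²
  so R(z) = 1 + z + 5/7z².

Solve |R(x)|<1 on ℝ⁻.
x=-1.61: |R|=1.2415
R=1: x+5/7x²=0 ⇒ x=−7/5=-1.4000; min R=1−1/(4·5/7)=0.6500>−1
Confirm numerically:
  x=-1.336: |R|=0.93893 <1
  x=-0.837: |R|=0.66341 <1
  x=-0.661: |R|=0.65109 <1
  x=-1.950: |R|=1.76607 >1
  x=-1.795: |R|=1.50645 >1
  x=-1.577: |R|=1.19938 >1
Stable set (-1.4000, 0).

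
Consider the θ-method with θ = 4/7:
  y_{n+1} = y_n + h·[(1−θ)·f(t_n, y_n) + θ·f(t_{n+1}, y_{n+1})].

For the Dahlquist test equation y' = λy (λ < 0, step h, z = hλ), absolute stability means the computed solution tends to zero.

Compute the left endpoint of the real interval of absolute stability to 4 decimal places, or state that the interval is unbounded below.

Test eqn y'=λy, z=hλ:
  y_{n+1} = y_n + z·[3/7·y_n + 4/7·y_{n+1}] ⇒ (1 − 4/7z)y_{n+1} = (1 + 3/7z)y_n
  R(z) = (1 + 3/7z)/(1 − 4/7z).

Find x<0 with |R(x)|<1.
x=-1.65: |R|=0.1507
x=-2: |R|=0.0667
x=-10: |R|=0.4894
x=-100: |R|=0.7199
θ=4/7≥1/2 ⇒ |1+3/7x|<|1−4/7x| ∀x<0 ⇒ unbounded interval.

interval (−∞, 0).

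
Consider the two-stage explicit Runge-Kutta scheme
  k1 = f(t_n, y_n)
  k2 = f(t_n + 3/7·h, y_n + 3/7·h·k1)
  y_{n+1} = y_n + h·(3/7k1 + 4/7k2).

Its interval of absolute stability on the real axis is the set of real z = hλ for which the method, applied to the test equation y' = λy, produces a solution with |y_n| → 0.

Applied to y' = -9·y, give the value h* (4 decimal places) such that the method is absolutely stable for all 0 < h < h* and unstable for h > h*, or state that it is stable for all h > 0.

Set f=λy, z=hλ:
  k1=λy_n ⇒ h·k1=z·y_n;  k2=λ(1+3/7z)y_n ⇒ h·k2=z(1+3/7z)y_n
  y_{n+1}/y_n = 1 + 3/7z + 4/7z(1+3/7z) = 1 + z + 12/49z²
  R(z) = 1 + z + 12/49z².

Boundary: |R(x)|=1, x<0.
x=-0.59: |R|=0.4952
R=1: x+12/49x²=0 ⇒ x=−49/12=-4.0833; min R=1−1/(4·12/49)=-0.0208>−1
Confirm numerically:
  x=-3.761: |R|=0.70311 <1
  x=-3.659: |R|=0.61976 <1
  x=-2.554: |R|=0.04345 <1
  x=-4.379: |R|=1.31708 >1
  x=-4.187: |R|=1.10630 >1
So |R|<1 on (-4.0833, 0).

(-4.0833,0); λ=-9 ⇒ h* = (49/12)/9 = 0.4537.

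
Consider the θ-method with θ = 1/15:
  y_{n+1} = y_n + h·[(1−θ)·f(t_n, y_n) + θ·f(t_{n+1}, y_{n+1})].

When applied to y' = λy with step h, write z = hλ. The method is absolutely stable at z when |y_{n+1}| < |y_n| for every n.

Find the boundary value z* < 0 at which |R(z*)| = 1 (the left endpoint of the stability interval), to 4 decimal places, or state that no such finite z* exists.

z* = -2.3077.

With y'=λy (z=hλ):
  y_{n+1} = y_n + z·[14/15·y_n + 1/15·y_{n+1}] ⇒ (1 − 1/15z)y_{n+1} = (1 + 14/15z)y_n
  R(z) = (1 + 14/15z)/(1 − 1/15z).

Find x<0 with |R(x)|<1.
x=-1.52: |R|=0.3801
R=−1: 1+14/15x = −1+1/15x ⇒ -13/15x=2 ⇒ x=2/(-13/15)=-2.3077
Confirm numerically:
  x=-2.269: |R|=0.97087 <1
  x=-2.173: |R|=0.89804 <1
  x=-1.581: |R|=0.43025 <1
  x=-2.780: |R|=1.34533 >1
  x=-2.603: |R|=1.21809 >1
  x=-2.587: |R|=1.20646 >1
So |R|<1 on (-2.3077, 0).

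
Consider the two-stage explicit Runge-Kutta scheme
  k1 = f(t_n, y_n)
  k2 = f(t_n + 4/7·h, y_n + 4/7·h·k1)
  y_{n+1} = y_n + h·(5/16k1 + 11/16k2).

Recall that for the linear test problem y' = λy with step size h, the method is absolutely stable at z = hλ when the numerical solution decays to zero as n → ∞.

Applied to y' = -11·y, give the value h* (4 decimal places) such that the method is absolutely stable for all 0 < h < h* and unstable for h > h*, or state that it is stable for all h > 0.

(-2.5455,0); λ=-11 ⇒ h* = (28/11)/11 = 0.2314.

Test eqn y'=λy, z=hλ:
  k1=λy_n ⇒ h·k1=z·y_n;  k2=λ(1+4/7z)y_n ⇒ h·k2=z(1+4/7z)y_n
  y_{n+1}/y_n = 1 + 5/16z + 11/16z(1+4/7z) = 1 + z + 11/28z²
  ⇒ R(z) = 1 + z + 11/28z².

Need |R(x)|<1, x<0.
x=-1.76: |R|=0.4569
R=1: x+11/28x²=0 ⇒ x=−28/11=-2.5455; min R=1−1/(4·11/28)=0.3636>−1
Confirm numerically:
  x=-2.105: |R|=0.63576 <1
  x=-1.968: |R|=0.55355 <1
  x=-1.830: |R|=0.48564 <1
  x=-1.213: |R|=0.36504 <1
  x=-3.128: |R|=1.71587 >1
  x=-2.988: |R|=1.51949 >1
Interval (-2.5455, 0).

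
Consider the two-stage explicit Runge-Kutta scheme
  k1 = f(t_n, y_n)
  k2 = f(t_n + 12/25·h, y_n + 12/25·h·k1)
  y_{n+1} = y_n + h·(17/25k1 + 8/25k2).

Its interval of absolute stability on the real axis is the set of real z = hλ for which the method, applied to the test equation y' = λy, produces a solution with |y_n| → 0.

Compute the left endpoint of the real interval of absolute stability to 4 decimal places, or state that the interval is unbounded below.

On y'=λy, z=hλ:
  k1=λy_n ⇒ h·k1=z·y_n;  k2=λ(1+12/25z)y_n ⇒ h·k2=z(1+12/25z)y_n
  y_{n+1}/y_n = 1 + 17/25z + 8/25z(1+12/25z) = 1 + z + 96/625z²
  Hence R(z) = 1 + z + 96/625z².

Need |R(x)|<1, x<0.
x=-0.6: |R|=0.4553
R=1: x+96/625x²=0 ⇒ x=−625/96=-6.5104; min R=1−1/(4·96/625)=-0.6276>−1
Confirm numerically:
  x=-6.055: |R|=0.57644 <1
  x=-4.462: |R|=0.40391 <1
  x=-2.694: |R|=0.57923 <1
  x=-7.104: |R|=1.64770 >1
  x=-7.074: |R|=1.61237 >1
  x=-6.965: |R|=1.48632 >1
Stable set (-6.5104, 0).

left endpoint -6.5104.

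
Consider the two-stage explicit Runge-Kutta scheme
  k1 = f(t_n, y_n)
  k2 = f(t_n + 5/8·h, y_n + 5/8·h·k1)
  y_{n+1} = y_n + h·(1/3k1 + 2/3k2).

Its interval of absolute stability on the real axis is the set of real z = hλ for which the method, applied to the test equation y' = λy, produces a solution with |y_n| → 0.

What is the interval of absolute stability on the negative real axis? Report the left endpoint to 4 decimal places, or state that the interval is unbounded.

(-2.4000, 0).

With y'=λy (z=hλ):
  k1=λy_n ⇒ h·k1=z·y_n;  k2=λ(1+5/8z)y_n ⇒ h·k2=z(1+5/8z)y_n
  y_{n+1}/y_n = 1 + 1/3z + 2/3z(1+5/8z) = 1 + z + 5/12z²
  ⇒ R(z) = 1 + z + 5/12z².

Find x<0 with |R(x)|<1.
x=-0.95: |R|=0.4260
R=1: x+5/12x²=0 ⇒ x=−12/5=-2.4000; min R=1−1/(4·5/12)=0.4000>−1
Confirm numerically:
  x=-1.437: |R|=0.42340 <1
  x=-1.109: |R|=0.40345 <1
  x=-0.972: |R|=0.42166 <1
  x=-2.547: |R|=1.15600 >1
  x=-2.514: |R|=1.11941 >1
  x=-2.469: |R|=1.07098 >1
Interval (-2.4000, 0).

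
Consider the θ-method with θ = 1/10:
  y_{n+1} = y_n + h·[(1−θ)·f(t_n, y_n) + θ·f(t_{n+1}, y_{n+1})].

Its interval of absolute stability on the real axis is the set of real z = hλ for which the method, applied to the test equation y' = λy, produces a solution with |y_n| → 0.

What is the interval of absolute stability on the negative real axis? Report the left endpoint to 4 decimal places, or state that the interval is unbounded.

(-2.5000, 0).

Test eqn y'=λy, z=hλ:
  y_{n+1} = y_n + z·[9/10·y_n + 1/10·y_{n+1}] ⇒ (1 − 1/10z)y_{n+1} = (1 + 9/10z)y_n
  so R(z) = (1 + 9/10z)/(1 − 1/10z).

Need |R(x)|<1, x<0.
x=-0.7: |R|=0.3458
R=−1: 1+9/10x = −1+1/10x ⇒ -4/5x=2 ⇒ x=2/(-4/5)=-2.5000
Confirm numerically:
  x=-2.411: |R|=0.94263 <1
  x=-2.343: |R|=0.89824 <1
  x=-1.522: |R|=0.32095 <1
  x=-1.495: |R|=0.30057 <1
  x=-3.031: |R|=1.32599 >1
  x=-2.724: |R|=1.14084 >1
  x=-2.716: |R|=1.13589 >1
Stable set (-2.5000, 0).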